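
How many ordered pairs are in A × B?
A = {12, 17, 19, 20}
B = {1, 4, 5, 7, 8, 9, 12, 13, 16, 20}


Set A = {12, 17, 19, 20} has 4 elements.
Set B = {1, 4, 5, 7, 8, 9, 12, 13, 16, 20} has 10 elements.
|A × B| = |A| × |B| = 4 × 10 = 40

40


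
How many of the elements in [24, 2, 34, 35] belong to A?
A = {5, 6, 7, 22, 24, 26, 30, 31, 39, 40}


Set A = {5, 6, 7, 22, 24, 26, 30, 31, 39, 40}
Candidates: [24, 2, 34, 35]
Check each candidate:
24 ∈ A, 2 ∉ A, 34 ∉ A, 35 ∉ A
Count of candidates in A: 1

1


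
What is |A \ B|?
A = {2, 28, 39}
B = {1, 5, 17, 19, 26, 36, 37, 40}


Set A = {2, 28, 39}
Set B = {1, 5, 17, 19, 26, 36, 37, 40}
A \ B = {2, 28, 39}
|A \ B| = 3

3


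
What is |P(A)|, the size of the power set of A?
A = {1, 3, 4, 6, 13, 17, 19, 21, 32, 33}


Set A = {1, 3, 4, 6, 13, 17, 19, 21, 32, 33}
|A| = 10
The power set P(A) contains all subsets of A.
|P(A)| = 2^|A| = 2^10 = 1024

1024


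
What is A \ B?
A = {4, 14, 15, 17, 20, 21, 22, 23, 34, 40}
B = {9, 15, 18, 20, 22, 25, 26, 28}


Set A = {4, 14, 15, 17, 20, 21, 22, 23, 34, 40}
Set B = {9, 15, 18, 20, 22, 25, 26, 28}
A \ B includes elements in A that are not in B.
Check each element of A:
4 (not in B, keep), 14 (not in B, keep), 15 (in B, remove), 17 (not in B, keep), 20 (in B, remove), 21 (not in B, keep), 22 (in B, remove), 23 (not in B, keep), 34 (not in B, keep), 40 (not in B, keep)
A \ B = {4, 14, 17, 21, 23, 34, 40}

{4, 14, 17, 21, 23, 34, 40}


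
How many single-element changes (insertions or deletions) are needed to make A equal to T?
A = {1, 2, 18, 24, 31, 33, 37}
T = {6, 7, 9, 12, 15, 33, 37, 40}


Set A = {1, 2, 18, 24, 31, 33, 37}
Set T = {6, 7, 9, 12, 15, 33, 37, 40}
Elements to remove from A (in A, not in T): {1, 2, 18, 24, 31} → 5 removals
Elements to add to A (in T, not in A): {6, 7, 9, 12, 15, 40} → 6 additions
Total edits = 5 + 6 = 11

11


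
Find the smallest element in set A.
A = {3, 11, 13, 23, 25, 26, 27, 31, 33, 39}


Set A = {3, 11, 13, 23, 25, 26, 27, 31, 33, 39}
Elements in ascending order: 3, 11, 13, 23, 25, 26, 27, 31, 33, 39
The smallest element is 3.

3


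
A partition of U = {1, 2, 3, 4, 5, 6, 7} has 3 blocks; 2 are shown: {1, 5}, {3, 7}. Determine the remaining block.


U = {1, 2, 3, 4, 5, 6, 7}
Shown blocks: {1, 5}, {3, 7}
A partition's blocks are pairwise disjoint and cover U, so the missing block = U \ (union of shown blocks).
Union of shown blocks: {1, 3, 5, 7}
Missing block = U \ (union) = {2, 4, 6}

{2, 4, 6}


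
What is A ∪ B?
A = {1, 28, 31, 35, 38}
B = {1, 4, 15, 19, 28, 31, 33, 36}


Set A = {1, 28, 31, 35, 38}
Set B = {1, 4, 15, 19, 28, 31, 33, 36}
A ∪ B includes all elements in either set.
Elements from A: {1, 28, 31, 35, 38}
Elements from B not already included: {4, 15, 19, 33, 36}
A ∪ B = {1, 4, 15, 19, 28, 31, 33, 35, 36, 38}

{1, 4, 15, 19, 28, 31, 33, 35, 36, 38}


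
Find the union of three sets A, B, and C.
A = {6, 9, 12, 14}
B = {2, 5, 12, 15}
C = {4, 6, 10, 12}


Set A = {6, 9, 12, 14}
Set B = {2, 5, 12, 15}
Set C = {4, 6, 10, 12}
First, A ∪ B = {2, 5, 6, 9, 12, 14, 15}
Then, (A ∪ B) ∪ C = {2, 4, 5, 6, 9, 10, 12, 14, 15}

{2, 4, 5, 6, 9, 10, 12, 14, 15}


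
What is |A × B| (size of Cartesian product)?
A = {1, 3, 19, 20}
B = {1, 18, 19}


Set A = {1, 3, 19, 20} has 4 elements.
Set B = {1, 18, 19} has 3 elements.
|A × B| = |A| × |B| = 4 × 3 = 12

12


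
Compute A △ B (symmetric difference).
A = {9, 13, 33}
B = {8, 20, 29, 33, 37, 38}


Set A = {9, 13, 33}
Set B = {8, 20, 29, 33, 37, 38}
A △ B = (A \ B) ∪ (B \ A)
Elements in A but not B: {9, 13}
Elements in B but not A: {8, 20, 29, 37, 38}
A △ B = {8, 9, 13, 20, 29, 37, 38}

{8, 9, 13, 20, 29, 37, 38}


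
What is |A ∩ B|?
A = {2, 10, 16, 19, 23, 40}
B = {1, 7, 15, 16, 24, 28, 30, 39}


Set A = {2, 10, 16, 19, 23, 40}
Set B = {1, 7, 15, 16, 24, 28, 30, 39}
A ∩ B = {16}
|A ∩ B| = 1

1


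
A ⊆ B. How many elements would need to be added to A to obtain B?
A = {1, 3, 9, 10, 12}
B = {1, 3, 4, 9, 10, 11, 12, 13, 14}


Set A = {1, 3, 9, 10, 12}, |A| = 5
Set B = {1, 3, 4, 9, 10, 11, 12, 13, 14}, |B| = 9
Since A ⊆ B: B \ A = {4, 11, 13, 14}
|B| - |A| = 9 - 5 = 4

4


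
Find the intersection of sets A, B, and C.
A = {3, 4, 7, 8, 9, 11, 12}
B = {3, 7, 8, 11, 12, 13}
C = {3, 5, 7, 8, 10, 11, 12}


Set A = {3, 4, 7, 8, 9, 11, 12}
Set B = {3, 7, 8, 11, 12, 13}
Set C = {3, 5, 7, 8, 10, 11, 12}
First, A ∩ B = {3, 7, 8, 11, 12}
Then, (A ∩ B) ∩ C = {3, 7, 8, 11, 12}

{3, 7, 8, 11, 12}


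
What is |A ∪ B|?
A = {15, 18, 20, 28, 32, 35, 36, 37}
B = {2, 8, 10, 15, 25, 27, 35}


Set A = {15, 18, 20, 28, 32, 35, 36, 37}, |A| = 8
Set B = {2, 8, 10, 15, 25, 27, 35}, |B| = 7
A ∩ B = {15, 35}, |A ∩ B| = 2
|A ∪ B| = |A| + |B| - |A ∩ B| = 8 + 7 - 2 = 13

13


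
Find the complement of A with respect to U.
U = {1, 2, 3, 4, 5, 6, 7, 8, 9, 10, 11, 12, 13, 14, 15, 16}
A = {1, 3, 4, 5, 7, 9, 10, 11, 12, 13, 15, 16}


Universal set U = {1, 2, 3, 4, 5, 6, 7, 8, 9, 10, 11, 12, 13, 14, 15, 16}
Set A = {1, 3, 4, 5, 7, 9, 10, 11, 12, 13, 15, 16}
A' = U \ A = elements in U but not in A
Checking each element of U:
1 (in A, exclude), 2 (not in A, include), 3 (in A, exclude), 4 (in A, exclude), 5 (in A, exclude), 6 (not in A, include), 7 (in A, exclude), 8 (not in A, include), 9 (in A, exclude), 10 (in A, exclude), 11 (in A, exclude), 12 (in A, exclude), 13 (in A, exclude), 14 (not in A, include), 15 (in A, exclude), 16 (in A, exclude)
A' = {2, 6, 8, 14}

{2, 6, 8, 14}


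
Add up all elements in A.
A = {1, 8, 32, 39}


Set A = {1, 8, 32, 39}
Sum = 1 + 8 + 32 + 39 = 80

80


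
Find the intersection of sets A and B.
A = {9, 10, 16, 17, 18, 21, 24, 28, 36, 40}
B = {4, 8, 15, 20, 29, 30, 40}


Set A = {9, 10, 16, 17, 18, 21, 24, 28, 36, 40}
Set B = {4, 8, 15, 20, 29, 30, 40}
A ∩ B includes only elements in both sets.
Check each element of A against B:
9 ✗, 10 ✗, 16 ✗, 17 ✗, 18 ✗, 21 ✗, 24 ✗, 28 ✗, 36 ✗, 40 ✓
A ∩ B = {40}

{40}


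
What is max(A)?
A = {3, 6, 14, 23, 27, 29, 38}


Set A = {3, 6, 14, 23, 27, 29, 38}
Elements in ascending order: 3, 6, 14, 23, 27, 29, 38
The largest element is 38.

38


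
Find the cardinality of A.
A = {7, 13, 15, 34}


Set A = {7, 13, 15, 34}
Listing elements: 7, 13, 15, 34
Counting: 4 elements
|A| = 4

4


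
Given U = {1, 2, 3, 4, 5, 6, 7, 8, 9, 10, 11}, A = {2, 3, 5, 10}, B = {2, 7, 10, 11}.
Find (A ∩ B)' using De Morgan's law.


U = {1, 2, 3, 4, 5, 6, 7, 8, 9, 10, 11}
A = {2, 3, 5, 10}, B = {2, 7, 10, 11}
A ∩ B = {2, 10}
(A ∩ B)' = U \ (A ∩ B) = {1, 3, 4, 5, 6, 7, 8, 9, 11}
Verification via A' ∪ B': A' = {1, 4, 6, 7, 8, 9, 11}, B' = {1, 3, 4, 5, 6, 8, 9}
A' ∪ B' = {1, 3, 4, 5, 6, 7, 8, 9, 11} ✓

{1, 3, 4, 5, 6, 7, 8, 9, 11}


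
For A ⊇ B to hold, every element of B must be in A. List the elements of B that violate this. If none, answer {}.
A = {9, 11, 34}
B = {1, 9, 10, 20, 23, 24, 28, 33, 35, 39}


Set A = {9, 11, 34}
Set B = {1, 9, 10, 20, 23, 24, 28, 33, 35, 39}
Check each element of B against A:
1 ∉ A (include), 9 ∈ A, 10 ∉ A (include), 20 ∉ A (include), 23 ∉ A (include), 24 ∉ A (include), 28 ∉ A (include), 33 ∉ A (include), 35 ∉ A (include), 39 ∉ A (include)
Elements of B not in A: {1, 10, 20, 23, 24, 28, 33, 35, 39}

{1, 10, 20, 23, 24, 28, 33, 35, 39}


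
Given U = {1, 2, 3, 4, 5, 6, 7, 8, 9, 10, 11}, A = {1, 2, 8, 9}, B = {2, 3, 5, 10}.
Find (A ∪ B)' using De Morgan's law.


U = {1, 2, 3, 4, 5, 6, 7, 8, 9, 10, 11}
A = {1, 2, 8, 9}, B = {2, 3, 5, 10}
A ∪ B = {1, 2, 3, 5, 8, 9, 10}
(A ∪ B)' = U \ (A ∪ B) = {4, 6, 7, 11}
Verification via A' ∩ B': A' = {3, 4, 5, 6, 7, 10, 11}, B' = {1, 4, 6, 7, 8, 9, 11}
A' ∩ B' = {4, 6, 7, 11} ✓

{4, 6, 7, 11}


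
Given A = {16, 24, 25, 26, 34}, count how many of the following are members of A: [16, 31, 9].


Set A = {16, 24, 25, 26, 34}
Candidates: [16, 31, 9]
Check each candidate:
16 ∈ A, 31 ∉ A, 9 ∉ A
Count of candidates in A: 1

1


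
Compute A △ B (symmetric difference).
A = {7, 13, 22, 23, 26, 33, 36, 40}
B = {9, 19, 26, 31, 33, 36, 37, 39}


Set A = {7, 13, 22, 23, 26, 33, 36, 40}
Set B = {9, 19, 26, 31, 33, 36, 37, 39}
A △ B = (A \ B) ∪ (B \ A)
Elements in A but not B: {7, 13, 22, 23, 40}
Elements in B but not A: {9, 19, 31, 37, 39}
A △ B = {7, 9, 13, 19, 22, 23, 31, 37, 39, 40}

{7, 9, 13, 19, 22, 23, 31, 37, 39, 40}


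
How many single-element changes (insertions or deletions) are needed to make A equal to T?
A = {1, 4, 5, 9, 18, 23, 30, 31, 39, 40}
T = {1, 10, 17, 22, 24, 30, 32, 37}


Set A = {1, 4, 5, 9, 18, 23, 30, 31, 39, 40}
Set T = {1, 10, 17, 22, 24, 30, 32, 37}
Elements to remove from A (in A, not in T): {4, 5, 9, 18, 23, 31, 39, 40} → 8 removals
Elements to add to A (in T, not in A): {10, 17, 22, 24, 32, 37} → 6 additions
Total edits = 8 + 6 = 14

14


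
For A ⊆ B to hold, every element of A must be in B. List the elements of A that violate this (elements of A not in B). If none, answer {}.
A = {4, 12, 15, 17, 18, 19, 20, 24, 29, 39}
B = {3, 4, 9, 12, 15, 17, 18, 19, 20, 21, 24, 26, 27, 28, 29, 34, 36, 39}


Set A = {4, 12, 15, 17, 18, 19, 20, 24, 29, 39}
Set B = {3, 4, 9, 12, 15, 17, 18, 19, 20, 21, 24, 26, 27, 28, 29, 34, 36, 39}
Check each element of A against B:
4 ∈ B, 12 ∈ B, 15 ∈ B, 17 ∈ B, 18 ∈ B, 19 ∈ B, 20 ∈ B, 24 ∈ B, 29 ∈ B, 39 ∈ B
Elements of A not in B: {}

{}


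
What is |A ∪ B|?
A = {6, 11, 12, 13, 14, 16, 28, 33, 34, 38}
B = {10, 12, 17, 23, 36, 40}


Set A = {6, 11, 12, 13, 14, 16, 28, 33, 34, 38}, |A| = 10
Set B = {10, 12, 17, 23, 36, 40}, |B| = 6
A ∩ B = {12}, |A ∩ B| = 1
|A ∪ B| = |A| + |B| - |A ∩ B| = 10 + 6 - 1 = 15

15


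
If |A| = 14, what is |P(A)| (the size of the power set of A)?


The set has 14 elements.
The power set contains all possible subsets.
|P(A)| = 2^|A| = 2^14 = 16384

16384


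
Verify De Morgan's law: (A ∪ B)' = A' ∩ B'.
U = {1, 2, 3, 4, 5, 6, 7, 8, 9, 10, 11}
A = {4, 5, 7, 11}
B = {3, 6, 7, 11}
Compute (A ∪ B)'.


U = {1, 2, 3, 4, 5, 6, 7, 8, 9, 10, 11}
A = {4, 5, 7, 11}, B = {3, 6, 7, 11}
A ∪ B = {3, 4, 5, 6, 7, 11}
(A ∪ B)' = U \ (A ∪ B) = {1, 2, 8, 9, 10}
Verification via A' ∩ B': A' = {1, 2, 3, 6, 8, 9, 10}, B' = {1, 2, 4, 5, 8, 9, 10}
A' ∩ B' = {1, 2, 8, 9, 10} ✓

{1, 2, 8, 9, 10}


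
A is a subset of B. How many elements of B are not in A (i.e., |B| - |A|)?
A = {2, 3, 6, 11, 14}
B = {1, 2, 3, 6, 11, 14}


Set A = {2, 3, 6, 11, 14}, |A| = 5
Set B = {1, 2, 3, 6, 11, 14}, |B| = 6
Since A ⊆ B: B \ A = {1}
|B| - |A| = 6 - 5 = 1

1


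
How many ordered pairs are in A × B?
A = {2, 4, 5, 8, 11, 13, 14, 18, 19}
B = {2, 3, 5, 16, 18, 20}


Set A = {2, 4, 5, 8, 11, 13, 14, 18, 19} has 9 elements.
Set B = {2, 3, 5, 16, 18, 20} has 6 elements.
|A × B| = |A| × |B| = 9 × 6 = 54

54


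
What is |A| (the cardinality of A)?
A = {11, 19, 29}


Set A = {11, 19, 29}
Listing elements: 11, 19, 29
Counting: 3 elements
|A| = 3

3


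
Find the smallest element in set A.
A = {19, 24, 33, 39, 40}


Set A = {19, 24, 33, 39, 40}
Elements in ascending order: 19, 24, 33, 39, 40
The smallest element is 19.

19


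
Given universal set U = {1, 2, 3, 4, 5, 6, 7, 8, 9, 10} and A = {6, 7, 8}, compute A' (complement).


Universal set U = {1, 2, 3, 4, 5, 6, 7, 8, 9, 10}
Set A = {6, 7, 8}
A' = U \ A = elements in U but not in A
Checking each element of U:
1 (not in A, include), 2 (not in A, include), 3 (not in A, include), 4 (not in A, include), 5 (not in A, include), 6 (in A, exclude), 7 (in A, exclude), 8 (in A, exclude), 9 (not in A, include), 10 (not in A, include)
A' = {1, 2, 3, 4, 5, 9, 10}

{1, 2, 3, 4, 5, 9, 10}


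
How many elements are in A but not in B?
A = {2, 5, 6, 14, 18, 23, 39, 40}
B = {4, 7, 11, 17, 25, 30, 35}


Set A = {2, 5, 6, 14, 18, 23, 39, 40}
Set B = {4, 7, 11, 17, 25, 30, 35}
A \ B = {2, 5, 6, 14, 18, 23, 39, 40}
|A \ B| = 8

8


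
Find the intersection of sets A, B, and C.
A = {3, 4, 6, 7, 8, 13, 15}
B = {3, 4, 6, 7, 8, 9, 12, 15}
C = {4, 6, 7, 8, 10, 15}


Set A = {3, 4, 6, 7, 8, 13, 15}
Set B = {3, 4, 6, 7, 8, 9, 12, 15}
Set C = {4, 6, 7, 8, 10, 15}
First, A ∩ B = {3, 4, 6, 7, 8, 15}
Then, (A ∩ B) ∩ C = {4, 6, 7, 8, 15}

{4, 6, 7, 8, 15}


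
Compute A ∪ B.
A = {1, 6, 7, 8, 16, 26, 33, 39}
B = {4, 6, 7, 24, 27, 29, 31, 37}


Set A = {1, 6, 7, 8, 16, 26, 33, 39}
Set B = {4, 6, 7, 24, 27, 29, 31, 37}
A ∪ B includes all elements in either set.
Elements from A: {1, 6, 7, 8, 16, 26, 33, 39}
Elements from B not already included: {4, 24, 27, 29, 31, 37}
A ∪ B = {1, 4, 6, 7, 8, 16, 24, 26, 27, 29, 31, 33, 37, 39}

{1, 4, 6, 7, 8, 16, 24, 26, 27, 29, 31, 33, 37, 39}


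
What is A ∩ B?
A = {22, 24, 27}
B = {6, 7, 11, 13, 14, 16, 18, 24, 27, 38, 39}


Set A = {22, 24, 27}
Set B = {6, 7, 11, 13, 14, 16, 18, 24, 27, 38, 39}
A ∩ B includes only elements in both sets.
Check each element of A against B:
22 ✗, 24 ✓, 27 ✓
A ∩ B = {24, 27}

{24, 27}


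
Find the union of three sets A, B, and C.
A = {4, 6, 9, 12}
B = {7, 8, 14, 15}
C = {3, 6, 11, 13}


Set A = {4, 6, 9, 12}
Set B = {7, 8, 14, 15}
Set C = {3, 6, 11, 13}
First, A ∪ B = {4, 6, 7, 8, 9, 12, 14, 15}
Then, (A ∪ B) ∪ C = {3, 4, 6, 7, 8, 9, 11, 12, 13, 14, 15}

{3, 4, 6, 7, 8, 9, 11, 12, 13, 14, 15}


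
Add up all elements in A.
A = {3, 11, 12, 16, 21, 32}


Set A = {3, 11, 12, 16, 21, 32}
Sum = 3 + 11 + 12 + 16 + 21 + 32 = 95

95


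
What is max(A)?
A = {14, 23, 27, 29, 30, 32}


Set A = {14, 23, 27, 29, 30, 32}
Elements in ascending order: 14, 23, 27, 29, 30, 32
The largest element is 32.

32


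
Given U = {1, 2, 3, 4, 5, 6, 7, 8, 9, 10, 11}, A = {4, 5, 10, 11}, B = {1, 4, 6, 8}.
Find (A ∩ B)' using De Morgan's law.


U = {1, 2, 3, 4, 5, 6, 7, 8, 9, 10, 11}
A = {4, 5, 10, 11}, B = {1, 4, 6, 8}
A ∩ B = {4}
(A ∩ B)' = U \ (A ∩ B) = {1, 2, 3, 5, 6, 7, 8, 9, 10, 11}
Verification via A' ∪ B': A' = {1, 2, 3, 6, 7, 8, 9}, B' = {2, 3, 5, 7, 9, 10, 11}
A' ∪ B' = {1, 2, 3, 5, 6, 7, 8, 9, 10, 11} ✓

{1, 2, 3, 5, 6, 7, 8, 9, 10, 11}


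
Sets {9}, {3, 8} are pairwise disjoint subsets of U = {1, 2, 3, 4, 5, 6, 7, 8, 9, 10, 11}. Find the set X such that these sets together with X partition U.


U = {1, 2, 3, 4, 5, 6, 7, 8, 9, 10, 11}
Shown blocks: {9}, {3, 8}
A partition's blocks are pairwise disjoint and cover U, so the missing block = U \ (union of shown blocks).
Union of shown blocks: {3, 8, 9}
Missing block = U \ (union) = {1, 2, 4, 5, 6, 7, 10, 11}

{1, 2, 4, 5, 6, 7, 10, 11}


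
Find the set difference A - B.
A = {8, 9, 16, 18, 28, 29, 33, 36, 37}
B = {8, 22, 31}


Set A = {8, 9, 16, 18, 28, 29, 33, 36, 37}
Set B = {8, 22, 31}
A \ B includes elements in A that are not in B.
Check each element of A:
8 (in B, remove), 9 (not in B, keep), 16 (not in B, keep), 18 (not in B, keep), 28 (not in B, keep), 29 (not in B, keep), 33 (not in B, keep), 36 (not in B, keep), 37 (not in B, keep)
A \ B = {9, 16, 18, 28, 29, 33, 36, 37}

{9, 16, 18, 28, 29, 33, 36, 37}


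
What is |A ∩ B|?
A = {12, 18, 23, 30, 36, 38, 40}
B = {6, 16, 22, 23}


Set A = {12, 18, 23, 30, 36, 38, 40}
Set B = {6, 16, 22, 23}
A ∩ B = {23}
|A ∩ B| = 1

1


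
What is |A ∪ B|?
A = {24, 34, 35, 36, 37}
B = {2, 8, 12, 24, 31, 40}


Set A = {24, 34, 35, 36, 37}, |A| = 5
Set B = {2, 8, 12, 24, 31, 40}, |B| = 6
A ∩ B = {24}, |A ∩ B| = 1
|A ∪ B| = |A| + |B| - |A ∩ B| = 5 + 6 - 1 = 10

10


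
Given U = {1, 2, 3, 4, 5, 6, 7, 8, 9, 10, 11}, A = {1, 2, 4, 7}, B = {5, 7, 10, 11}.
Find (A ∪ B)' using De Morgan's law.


U = {1, 2, 3, 4, 5, 6, 7, 8, 9, 10, 11}
A = {1, 2, 4, 7}, B = {5, 7, 10, 11}
A ∪ B = {1, 2, 4, 5, 7, 10, 11}
(A ∪ B)' = U \ (A ∪ B) = {3, 6, 8, 9}
Verification via A' ∩ B': A' = {3, 5, 6, 8, 9, 10, 11}, B' = {1, 2, 3, 4, 6, 8, 9}
A' ∩ B' = {3, 6, 8, 9} ✓

{3, 6, 8, 9}


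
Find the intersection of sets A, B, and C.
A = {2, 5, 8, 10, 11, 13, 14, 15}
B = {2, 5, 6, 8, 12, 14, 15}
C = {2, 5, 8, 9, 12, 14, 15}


Set A = {2, 5, 8, 10, 11, 13, 14, 15}
Set B = {2, 5, 6, 8, 12, 14, 15}
Set C = {2, 5, 8, 9, 12, 14, 15}
First, A ∩ B = {2, 5, 8, 14, 15}
Then, (A ∩ B) ∩ C = {2, 5, 8, 14, 15}

{2, 5, 8, 14, 15}


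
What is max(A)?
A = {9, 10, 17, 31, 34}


Set A = {9, 10, 17, 31, 34}
Elements in ascending order: 9, 10, 17, 31, 34
The largest element is 34.

34


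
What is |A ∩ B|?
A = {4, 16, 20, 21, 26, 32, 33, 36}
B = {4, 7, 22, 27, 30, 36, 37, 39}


Set A = {4, 16, 20, 21, 26, 32, 33, 36}
Set B = {4, 7, 22, 27, 30, 36, 37, 39}
A ∩ B = {4, 36}
|A ∩ B| = 2

2


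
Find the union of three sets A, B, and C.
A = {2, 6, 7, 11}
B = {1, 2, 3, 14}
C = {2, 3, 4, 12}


Set A = {2, 6, 7, 11}
Set B = {1, 2, 3, 14}
Set C = {2, 3, 4, 12}
First, A ∪ B = {1, 2, 3, 6, 7, 11, 14}
Then, (A ∪ B) ∪ C = {1, 2, 3, 4, 6, 7, 11, 12, 14}

{1, 2, 3, 4, 6, 7, 11, 12, 14}


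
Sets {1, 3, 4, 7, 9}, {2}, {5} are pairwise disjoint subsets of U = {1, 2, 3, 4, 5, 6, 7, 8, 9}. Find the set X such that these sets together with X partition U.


U = {1, 2, 3, 4, 5, 6, 7, 8, 9}
Shown blocks: {1, 3, 4, 7, 9}, {2}, {5}
A partition's blocks are pairwise disjoint and cover U, so the missing block = U \ (union of shown blocks).
Union of shown blocks: {1, 2, 3, 4, 5, 7, 9}
Missing block = U \ (union) = {6, 8}

{6, 8}


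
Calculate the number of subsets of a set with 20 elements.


The set has 20 elements.
The power set contains all possible subsets.
|P(A)| = 2^|A| = 2^20 = 1048576

1048576


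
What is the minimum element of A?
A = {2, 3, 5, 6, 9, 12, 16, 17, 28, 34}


Set A = {2, 3, 5, 6, 9, 12, 16, 17, 28, 34}
Elements in ascending order: 2, 3, 5, 6, 9, 12, 16, 17, 28, 34
The smallest element is 2.

2


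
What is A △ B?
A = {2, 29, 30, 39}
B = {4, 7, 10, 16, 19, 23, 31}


Set A = {2, 29, 30, 39}
Set B = {4, 7, 10, 16, 19, 23, 31}
A △ B = (A \ B) ∪ (B \ A)
Elements in A but not B: {2, 29, 30, 39}
Elements in B but not A: {4, 7, 10, 16, 19, 23, 31}
A △ B = {2, 4, 7, 10, 16, 19, 23, 29, 30, 31, 39}

{2, 4, 7, 10, 16, 19, 23, 29, 30, 31, 39}


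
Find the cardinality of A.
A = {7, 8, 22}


Set A = {7, 8, 22}
Listing elements: 7, 8, 22
Counting: 3 elements
|A| = 3

3


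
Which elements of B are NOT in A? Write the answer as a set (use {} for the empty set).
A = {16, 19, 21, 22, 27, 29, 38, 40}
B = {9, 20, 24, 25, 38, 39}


Set A = {16, 19, 21, 22, 27, 29, 38, 40}
Set B = {9, 20, 24, 25, 38, 39}
Check each element of B against A:
9 ∉ A (include), 20 ∉ A (include), 24 ∉ A (include), 25 ∉ A (include), 38 ∈ A, 39 ∉ A (include)
Elements of B not in A: {9, 20, 24, 25, 39}

{9, 20, 24, 25, 39}


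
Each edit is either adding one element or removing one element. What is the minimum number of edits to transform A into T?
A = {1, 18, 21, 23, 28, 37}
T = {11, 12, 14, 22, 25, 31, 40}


Set A = {1, 18, 21, 23, 28, 37}
Set T = {11, 12, 14, 22, 25, 31, 40}
Elements to remove from A (in A, not in T): {1, 18, 21, 23, 28, 37} → 6 removals
Elements to add to A (in T, not in A): {11, 12, 14, 22, 25, 31, 40} → 7 additions
Total edits = 6 + 7 = 13

13


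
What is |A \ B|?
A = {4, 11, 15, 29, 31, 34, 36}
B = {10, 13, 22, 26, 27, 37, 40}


Set A = {4, 11, 15, 29, 31, 34, 36}
Set B = {10, 13, 22, 26, 27, 37, 40}
A \ B = {4, 11, 15, 29, 31, 34, 36}
|A \ B| = 7

7


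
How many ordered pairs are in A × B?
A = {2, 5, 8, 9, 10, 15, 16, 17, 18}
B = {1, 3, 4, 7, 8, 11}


Set A = {2, 5, 8, 9, 10, 15, 16, 17, 18} has 9 elements.
Set B = {1, 3, 4, 7, 8, 11} has 6 elements.
|A × B| = |A| × |B| = 9 × 6 = 54

54


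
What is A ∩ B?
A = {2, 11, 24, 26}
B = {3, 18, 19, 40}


Set A = {2, 11, 24, 26}
Set B = {3, 18, 19, 40}
A ∩ B includes only elements in both sets.
Check each element of A against B:
2 ✗, 11 ✗, 24 ✗, 26 ✗
A ∩ B = {}

{}


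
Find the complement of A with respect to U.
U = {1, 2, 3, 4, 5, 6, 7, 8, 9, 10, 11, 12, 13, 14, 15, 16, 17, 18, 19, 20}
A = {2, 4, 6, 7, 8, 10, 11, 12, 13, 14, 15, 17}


Universal set U = {1, 2, 3, 4, 5, 6, 7, 8, 9, 10, 11, 12, 13, 14, 15, 16, 17, 18, 19, 20}
Set A = {2, 4, 6, 7, 8, 10, 11, 12, 13, 14, 15, 17}
A' = U \ A = elements in U but not in A
Checking each element of U:
1 (not in A, include), 2 (in A, exclude), 3 (not in A, include), 4 (in A, exclude), 5 (not in A, include), 6 (in A, exclude), 7 (in A, exclude), 8 (in A, exclude), 9 (not in A, include), 10 (in A, exclude), 11 (in A, exclude), 12 (in A, exclude), 13 (in A, exclude), 14 (in A, exclude), 15 (in A, exclude), 16 (not in A, include), 17 (in A, exclude), 18 (not in A, include), 19 (not in A, include), 20 (not in A, include)
A' = {1, 3, 5, 9, 16, 18, 19, 20}

{1, 3, 5, 9, 16, 18, 19, 20}


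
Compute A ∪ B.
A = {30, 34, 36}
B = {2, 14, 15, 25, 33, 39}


Set A = {30, 34, 36}
Set B = {2, 14, 15, 25, 33, 39}
A ∪ B includes all elements in either set.
Elements from A: {30, 34, 36}
Elements from B not already included: {2, 14, 15, 25, 33, 39}
A ∪ B = {2, 14, 15, 25, 30, 33, 34, 36, 39}

{2, 14, 15, 25, 30, 33, 34, 36, 39}


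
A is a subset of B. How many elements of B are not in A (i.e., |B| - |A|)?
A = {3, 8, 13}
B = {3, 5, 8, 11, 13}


Set A = {3, 8, 13}, |A| = 3
Set B = {3, 5, 8, 11, 13}, |B| = 5
Since A ⊆ B: B \ A = {5, 11}
|B| - |A| = 5 - 3 = 2

2


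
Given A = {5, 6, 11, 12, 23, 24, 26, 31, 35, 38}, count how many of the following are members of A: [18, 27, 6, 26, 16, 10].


Set A = {5, 6, 11, 12, 23, 24, 26, 31, 35, 38}
Candidates: [18, 27, 6, 26, 16, 10]
Check each candidate:
18 ∉ A, 27 ∉ A, 6 ∈ A, 26 ∈ A, 16 ∉ A, 10 ∉ A
Count of candidates in A: 2

2


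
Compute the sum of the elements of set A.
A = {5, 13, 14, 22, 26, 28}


Set A = {5, 13, 14, 22, 26, 28}
Sum = 5 + 13 + 14 + 22 + 26 + 28 = 108

108


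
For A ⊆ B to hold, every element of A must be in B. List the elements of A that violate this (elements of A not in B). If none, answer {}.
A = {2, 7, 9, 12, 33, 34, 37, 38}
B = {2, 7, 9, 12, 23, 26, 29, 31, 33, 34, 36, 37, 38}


Set A = {2, 7, 9, 12, 33, 34, 37, 38}
Set B = {2, 7, 9, 12, 23, 26, 29, 31, 33, 34, 36, 37, 38}
Check each element of A against B:
2 ∈ B, 7 ∈ B, 9 ∈ B, 12 ∈ B, 33 ∈ B, 34 ∈ B, 37 ∈ B, 38 ∈ B
Elements of A not in B: {}

{}


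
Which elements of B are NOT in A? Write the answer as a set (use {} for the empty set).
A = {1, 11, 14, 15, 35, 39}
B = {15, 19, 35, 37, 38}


Set A = {1, 11, 14, 15, 35, 39}
Set B = {15, 19, 35, 37, 38}
Check each element of B against A:
15 ∈ A, 19 ∉ A (include), 35 ∈ A, 37 ∉ A (include), 38 ∉ A (include)
Elements of B not in A: {19, 37, 38}

{19, 37, 38}


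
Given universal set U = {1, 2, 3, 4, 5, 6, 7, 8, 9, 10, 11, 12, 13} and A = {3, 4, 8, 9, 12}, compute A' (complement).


Universal set U = {1, 2, 3, 4, 5, 6, 7, 8, 9, 10, 11, 12, 13}
Set A = {3, 4, 8, 9, 12}
A' = U \ A = elements in U but not in A
Checking each element of U:
1 (not in A, include), 2 (not in A, include), 3 (in A, exclude), 4 (in A, exclude), 5 (not in A, include), 6 (not in A, include), 7 (not in A, include), 8 (in A, exclude), 9 (in A, exclude), 10 (not in A, include), 11 (not in A, include), 12 (in A, exclude), 13 (not in A, include)
A' = {1, 2, 5, 6, 7, 10, 11, 13}

{1, 2, 5, 6, 7, 10, 11, 13}


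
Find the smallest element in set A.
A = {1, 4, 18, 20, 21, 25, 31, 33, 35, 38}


Set A = {1, 4, 18, 20, 21, 25, 31, 33, 35, 38}
Elements in ascending order: 1, 4, 18, 20, 21, 25, 31, 33, 35, 38
The smallest element is 1.

1


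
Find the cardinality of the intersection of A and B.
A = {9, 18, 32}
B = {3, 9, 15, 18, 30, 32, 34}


Set A = {9, 18, 32}
Set B = {3, 9, 15, 18, 30, 32, 34}
A ∩ B = {9, 18, 32}
|A ∩ B| = 3

3


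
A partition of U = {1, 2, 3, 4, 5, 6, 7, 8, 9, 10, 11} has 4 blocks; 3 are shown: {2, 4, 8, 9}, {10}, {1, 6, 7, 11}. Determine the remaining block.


U = {1, 2, 3, 4, 5, 6, 7, 8, 9, 10, 11}
Shown blocks: {2, 4, 8, 9}, {10}, {1, 6, 7, 11}
A partition's blocks are pairwise disjoint and cover U, so the missing block = U \ (union of shown blocks).
Union of shown blocks: {1, 2, 4, 6, 7, 8, 9, 10, 11}
Missing block = U \ (union) = {3, 5}

{3, 5}


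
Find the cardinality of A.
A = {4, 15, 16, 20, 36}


Set A = {4, 15, 16, 20, 36}
Listing elements: 4, 15, 16, 20, 36
Counting: 5 elements
|A| = 5

5


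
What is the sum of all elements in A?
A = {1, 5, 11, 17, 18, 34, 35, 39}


Set A = {1, 5, 11, 17, 18, 34, 35, 39}
Sum = 1 + 5 + 11 + 17 + 18 + 34 + 35 + 39 = 160

160


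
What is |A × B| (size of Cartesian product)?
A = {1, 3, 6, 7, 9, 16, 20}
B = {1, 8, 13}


Set A = {1, 3, 6, 7, 9, 16, 20} has 7 elements.
Set B = {1, 8, 13} has 3 elements.
|A × B| = |A| × |B| = 7 × 3 = 21

21


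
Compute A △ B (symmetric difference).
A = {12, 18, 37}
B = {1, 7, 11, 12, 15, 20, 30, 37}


Set A = {12, 18, 37}
Set B = {1, 7, 11, 12, 15, 20, 30, 37}
A △ B = (A \ B) ∪ (B \ A)
Elements in A but not B: {18}
Elements in B but not A: {1, 7, 11, 15, 20, 30}
A △ B = {1, 7, 11, 15, 18, 20, 30}

{1, 7, 11, 15, 18, 20, 30}


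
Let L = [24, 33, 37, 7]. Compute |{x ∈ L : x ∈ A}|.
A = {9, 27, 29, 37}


Set A = {9, 27, 29, 37}
Candidates: [24, 33, 37, 7]
Check each candidate:
24 ∉ A, 33 ∉ A, 37 ∈ A, 7 ∉ A
Count of candidates in A: 1

1


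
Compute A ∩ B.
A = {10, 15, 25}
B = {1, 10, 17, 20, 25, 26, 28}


Set A = {10, 15, 25}
Set B = {1, 10, 17, 20, 25, 26, 28}
A ∩ B includes only elements in both sets.
Check each element of A against B:
10 ✓, 15 ✗, 25 ✓
A ∩ B = {10, 25}

{10, 25}


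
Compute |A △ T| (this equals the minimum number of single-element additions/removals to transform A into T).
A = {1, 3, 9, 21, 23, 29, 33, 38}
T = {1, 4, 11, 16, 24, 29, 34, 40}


Set A = {1, 3, 9, 21, 23, 29, 33, 38}
Set T = {1, 4, 11, 16, 24, 29, 34, 40}
Elements to remove from A (in A, not in T): {3, 9, 21, 23, 33, 38} → 6 removals
Elements to add to A (in T, not in A): {4, 11, 16, 24, 34, 40} → 6 additions
Total edits = 6 + 6 = 12

12


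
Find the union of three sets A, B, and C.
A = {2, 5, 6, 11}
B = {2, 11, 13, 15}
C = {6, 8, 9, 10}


Set A = {2, 5, 6, 11}
Set B = {2, 11, 13, 15}
Set C = {6, 8, 9, 10}
First, A ∪ B = {2, 5, 6, 11, 13, 15}
Then, (A ∪ B) ∪ C = {2, 5, 6, 8, 9, 10, 11, 13, 15}

{2, 5, 6, 8, 9, 10, 11, 13, 15}


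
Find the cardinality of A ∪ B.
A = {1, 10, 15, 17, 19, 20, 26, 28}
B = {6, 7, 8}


Set A = {1, 10, 15, 17, 19, 20, 26, 28}, |A| = 8
Set B = {6, 7, 8}, |B| = 3
A ∩ B = {}, |A ∩ B| = 0
|A ∪ B| = |A| + |B| - |A ∩ B| = 8 + 3 - 0 = 11

11


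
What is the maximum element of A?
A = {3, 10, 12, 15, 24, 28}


Set A = {3, 10, 12, 15, 24, 28}
Elements in ascending order: 3, 10, 12, 15, 24, 28
The largest element is 28.

28


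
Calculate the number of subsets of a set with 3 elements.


The set has 3 elements.
The power set contains all possible subsets.
|P(A)| = 2^|A| = 2^3 = 8

8


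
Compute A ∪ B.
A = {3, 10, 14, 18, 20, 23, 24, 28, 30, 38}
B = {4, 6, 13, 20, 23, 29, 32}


Set A = {3, 10, 14, 18, 20, 23, 24, 28, 30, 38}
Set B = {4, 6, 13, 20, 23, 29, 32}
A ∪ B includes all elements in either set.
Elements from A: {3, 10, 14, 18, 20, 23, 24, 28, 30, 38}
Elements from B not already included: {4, 6, 13, 29, 32}
A ∪ B = {3, 4, 6, 10, 13, 14, 18, 20, 23, 24, 28, 29, 30, 32, 38}

{3, 4, 6, 10, 13, 14, 18, 20, 23, 24, 28, 29, 30, 32, 38}


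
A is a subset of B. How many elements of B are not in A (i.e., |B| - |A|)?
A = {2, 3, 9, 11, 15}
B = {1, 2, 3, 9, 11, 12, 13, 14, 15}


Set A = {2, 3, 9, 11, 15}, |A| = 5
Set B = {1, 2, 3, 9, 11, 12, 13, 14, 15}, |B| = 9
Since A ⊆ B: B \ A = {1, 12, 13, 14}
|B| - |A| = 9 - 5 = 4

4


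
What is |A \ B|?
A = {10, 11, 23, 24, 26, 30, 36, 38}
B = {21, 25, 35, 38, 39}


Set A = {10, 11, 23, 24, 26, 30, 36, 38}
Set B = {21, 25, 35, 38, 39}
A \ B = {10, 11, 23, 24, 26, 30, 36}
|A \ B| = 7

7


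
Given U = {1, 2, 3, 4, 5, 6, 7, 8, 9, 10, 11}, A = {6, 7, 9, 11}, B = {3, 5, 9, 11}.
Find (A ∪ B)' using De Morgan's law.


U = {1, 2, 3, 4, 5, 6, 7, 8, 9, 10, 11}
A = {6, 7, 9, 11}, B = {3, 5, 9, 11}
A ∪ B = {3, 5, 6, 7, 9, 11}
(A ∪ B)' = U \ (A ∪ B) = {1, 2, 4, 8, 10}
Verification via A' ∩ B': A' = {1, 2, 3, 4, 5, 8, 10}, B' = {1, 2, 4, 6, 7, 8, 10}
A' ∩ B' = {1, 2, 4, 8, 10} ✓

{1, 2, 4, 8, 10}


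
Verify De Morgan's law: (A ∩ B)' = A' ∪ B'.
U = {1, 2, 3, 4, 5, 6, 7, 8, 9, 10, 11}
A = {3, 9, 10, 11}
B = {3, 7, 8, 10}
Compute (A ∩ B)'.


U = {1, 2, 3, 4, 5, 6, 7, 8, 9, 10, 11}
A = {3, 9, 10, 11}, B = {3, 7, 8, 10}
A ∩ B = {3, 10}
(A ∩ B)' = U \ (A ∩ B) = {1, 2, 4, 5, 6, 7, 8, 9, 11}
Verification via A' ∪ B': A' = {1, 2, 4, 5, 6, 7, 8}, B' = {1, 2, 4, 5, 6, 9, 11}
A' ∪ B' = {1, 2, 4, 5, 6, 7, 8, 9, 11} ✓

{1, 2, 4, 5, 6, 7, 8, 9, 11}


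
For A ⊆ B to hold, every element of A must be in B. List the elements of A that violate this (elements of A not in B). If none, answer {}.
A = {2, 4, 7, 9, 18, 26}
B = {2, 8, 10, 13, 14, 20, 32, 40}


Set A = {2, 4, 7, 9, 18, 26}
Set B = {2, 8, 10, 13, 14, 20, 32, 40}
Check each element of A against B:
2 ∈ B, 4 ∉ B (include), 7 ∉ B (include), 9 ∉ B (include), 18 ∉ B (include), 26 ∉ B (include)
Elements of A not in B: {4, 7, 9, 18, 26}

{4, 7, 9, 18, 26}


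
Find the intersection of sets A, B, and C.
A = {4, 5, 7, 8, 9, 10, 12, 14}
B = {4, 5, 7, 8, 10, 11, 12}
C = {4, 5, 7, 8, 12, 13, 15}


Set A = {4, 5, 7, 8, 9, 10, 12, 14}
Set B = {4, 5, 7, 8, 10, 11, 12}
Set C = {4, 5, 7, 8, 12, 13, 15}
First, A ∩ B = {4, 5, 7, 8, 10, 12}
Then, (A ∩ B) ∩ C = {4, 5, 7, 8, 12}

{4, 5, 7, 8, 12}


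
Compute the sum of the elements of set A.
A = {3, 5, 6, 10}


Set A = {3, 5, 6, 10}
Sum = 3 + 5 + 6 + 10 = 24

24


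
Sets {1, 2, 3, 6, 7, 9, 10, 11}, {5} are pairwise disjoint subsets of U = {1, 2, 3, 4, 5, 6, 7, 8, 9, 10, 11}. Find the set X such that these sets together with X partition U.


U = {1, 2, 3, 4, 5, 6, 7, 8, 9, 10, 11}
Shown blocks: {1, 2, 3, 6, 7, 9, 10, 11}, {5}
A partition's blocks are pairwise disjoint and cover U, so the missing block = U \ (union of shown blocks).
Union of shown blocks: {1, 2, 3, 5, 6, 7, 9, 10, 11}
Missing block = U \ (union) = {4, 8}

{4, 8}


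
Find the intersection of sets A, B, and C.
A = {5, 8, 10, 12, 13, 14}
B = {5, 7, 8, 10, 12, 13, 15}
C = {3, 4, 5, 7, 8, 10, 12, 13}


Set A = {5, 8, 10, 12, 13, 14}
Set B = {5, 7, 8, 10, 12, 13, 15}
Set C = {3, 4, 5, 7, 8, 10, 12, 13}
First, A ∩ B = {5, 8, 10, 12, 13}
Then, (A ∩ B) ∩ C = {5, 8, 10, 12, 13}

{5, 8, 10, 12, 13}


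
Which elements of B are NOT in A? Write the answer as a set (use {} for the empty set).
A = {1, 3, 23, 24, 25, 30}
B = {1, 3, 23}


Set A = {1, 3, 23, 24, 25, 30}
Set B = {1, 3, 23}
Check each element of B against A:
1 ∈ A, 3 ∈ A, 23 ∈ A
Elements of B not in A: {}

{}


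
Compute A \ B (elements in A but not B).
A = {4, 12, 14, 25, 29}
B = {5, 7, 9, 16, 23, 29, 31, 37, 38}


Set A = {4, 12, 14, 25, 29}
Set B = {5, 7, 9, 16, 23, 29, 31, 37, 38}
A \ B includes elements in A that are not in B.
Check each element of A:
4 (not in B, keep), 12 (not in B, keep), 14 (not in B, keep), 25 (not in B, keep), 29 (in B, remove)
A \ B = {4, 12, 14, 25}

{4, 12, 14, 25}


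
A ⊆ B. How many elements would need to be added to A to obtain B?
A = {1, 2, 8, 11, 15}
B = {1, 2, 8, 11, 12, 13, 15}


Set A = {1, 2, 8, 11, 15}, |A| = 5
Set B = {1, 2, 8, 11, 12, 13, 15}, |B| = 7
Since A ⊆ B: B \ A = {12, 13}
|B| - |A| = 7 - 5 = 2

2


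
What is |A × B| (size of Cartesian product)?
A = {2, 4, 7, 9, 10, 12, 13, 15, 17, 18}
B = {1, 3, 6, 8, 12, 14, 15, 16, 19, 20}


Set A = {2, 4, 7, 9, 10, 12, 13, 15, 17, 18} has 10 elements.
Set B = {1, 3, 6, 8, 12, 14, 15, 16, 19, 20} has 10 elements.
|A × B| = |A| × |B| = 10 × 10 = 100

100


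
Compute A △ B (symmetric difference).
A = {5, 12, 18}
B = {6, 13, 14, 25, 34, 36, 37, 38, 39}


Set A = {5, 12, 18}
Set B = {6, 13, 14, 25, 34, 36, 37, 38, 39}
A △ B = (A \ B) ∪ (B \ A)
Elements in A but not B: {5, 12, 18}
Elements in B but not A: {6, 13, 14, 25, 34, 36, 37, 38, 39}
A △ B = {5, 6, 12, 13, 14, 18, 25, 34, 36, 37, 38, 39}

{5, 6, 12, 13, 14, 18, 25, 34, 36, 37, 38, 39}


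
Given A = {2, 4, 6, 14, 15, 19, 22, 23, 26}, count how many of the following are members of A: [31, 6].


Set A = {2, 4, 6, 14, 15, 19, 22, 23, 26}
Candidates: [31, 6]
Check each candidate:
31 ∉ A, 6 ∈ A
Count of candidates in A: 1

1


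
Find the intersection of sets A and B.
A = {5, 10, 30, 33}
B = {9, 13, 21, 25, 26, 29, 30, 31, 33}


Set A = {5, 10, 30, 33}
Set B = {9, 13, 21, 25, 26, 29, 30, 31, 33}
A ∩ B includes only elements in both sets.
Check each element of A against B:
5 ✗, 10 ✗, 30 ✓, 33 ✓
A ∩ B = {30, 33}

{30, 33}


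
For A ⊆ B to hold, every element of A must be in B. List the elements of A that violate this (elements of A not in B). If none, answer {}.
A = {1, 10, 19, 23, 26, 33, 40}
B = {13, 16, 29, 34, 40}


Set A = {1, 10, 19, 23, 26, 33, 40}
Set B = {13, 16, 29, 34, 40}
Check each element of A against B:
1 ∉ B (include), 10 ∉ B (include), 19 ∉ B (include), 23 ∉ B (include), 26 ∉ B (include), 33 ∉ B (include), 40 ∈ B
Elements of A not in B: {1, 10, 19, 23, 26, 33}

{1, 10, 19, 23, 26, 33}


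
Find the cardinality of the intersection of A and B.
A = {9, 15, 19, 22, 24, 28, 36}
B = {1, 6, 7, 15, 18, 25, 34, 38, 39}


Set A = {9, 15, 19, 22, 24, 28, 36}
Set B = {1, 6, 7, 15, 18, 25, 34, 38, 39}
A ∩ B = {15}
|A ∩ B| = 1

1


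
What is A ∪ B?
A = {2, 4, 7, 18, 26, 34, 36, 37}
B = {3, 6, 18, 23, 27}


Set A = {2, 4, 7, 18, 26, 34, 36, 37}
Set B = {3, 6, 18, 23, 27}
A ∪ B includes all elements in either set.
Elements from A: {2, 4, 7, 18, 26, 34, 36, 37}
Elements from B not already included: {3, 6, 23, 27}
A ∪ B = {2, 3, 4, 6, 7, 18, 23, 26, 27, 34, 36, 37}

{2, 3, 4, 6, 7, 18, 23, 26, 27, 34, 36, 37}


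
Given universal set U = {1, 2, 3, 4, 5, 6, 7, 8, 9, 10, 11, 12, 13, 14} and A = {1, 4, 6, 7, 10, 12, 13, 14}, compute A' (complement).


Universal set U = {1, 2, 3, 4, 5, 6, 7, 8, 9, 10, 11, 12, 13, 14}
Set A = {1, 4, 6, 7, 10, 12, 13, 14}
A' = U \ A = elements in U but not in A
Checking each element of U:
1 (in A, exclude), 2 (not in A, include), 3 (not in A, include), 4 (in A, exclude), 5 (not in A, include), 6 (in A, exclude), 7 (in A, exclude), 8 (not in A, include), 9 (not in A, include), 10 (in A, exclude), 11 (not in A, include), 12 (in A, exclude), 13 (in A, exclude), 14 (in A, exclude)
A' = {2, 3, 5, 8, 9, 11}

{2, 3, 5, 8, 9, 11}


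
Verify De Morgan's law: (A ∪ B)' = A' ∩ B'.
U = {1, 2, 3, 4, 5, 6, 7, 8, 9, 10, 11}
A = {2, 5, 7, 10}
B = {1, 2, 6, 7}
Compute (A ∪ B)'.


U = {1, 2, 3, 4, 5, 6, 7, 8, 9, 10, 11}
A = {2, 5, 7, 10}, B = {1, 2, 6, 7}
A ∪ B = {1, 2, 5, 6, 7, 10}
(A ∪ B)' = U \ (A ∪ B) = {3, 4, 8, 9, 11}
Verification via A' ∩ B': A' = {1, 3, 4, 6, 8, 9, 11}, B' = {3, 4, 5, 8, 9, 10, 11}
A' ∩ B' = {3, 4, 8, 9, 11} ✓

{3, 4, 8, 9, 11}


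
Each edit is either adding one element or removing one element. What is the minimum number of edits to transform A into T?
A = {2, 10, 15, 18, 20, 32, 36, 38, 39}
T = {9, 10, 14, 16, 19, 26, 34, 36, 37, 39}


Set A = {2, 10, 15, 18, 20, 32, 36, 38, 39}
Set T = {9, 10, 14, 16, 19, 26, 34, 36, 37, 39}
Elements to remove from A (in A, not in T): {2, 15, 18, 20, 32, 38} → 6 removals
Elements to add to A (in T, not in A): {9, 14, 16, 19, 26, 34, 37} → 7 additions
Total edits = 6 + 7 = 13

13


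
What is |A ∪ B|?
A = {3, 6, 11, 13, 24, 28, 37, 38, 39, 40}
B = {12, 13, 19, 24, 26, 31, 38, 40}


Set A = {3, 6, 11, 13, 24, 28, 37, 38, 39, 40}, |A| = 10
Set B = {12, 13, 19, 24, 26, 31, 38, 40}, |B| = 8
A ∩ B = {13, 24, 38, 40}, |A ∩ B| = 4
|A ∪ B| = |A| + |B| - |A ∩ B| = 10 + 8 - 4 = 14

14


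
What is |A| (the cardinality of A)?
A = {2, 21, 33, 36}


Set A = {2, 21, 33, 36}
Listing elements: 2, 21, 33, 36
Counting: 4 elements
|A| = 4

4


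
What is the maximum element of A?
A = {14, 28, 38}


Set A = {14, 28, 38}
Elements in ascending order: 14, 28, 38
The largest element is 38.

38


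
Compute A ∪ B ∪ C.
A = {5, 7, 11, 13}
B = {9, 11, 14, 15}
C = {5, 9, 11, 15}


Set A = {5, 7, 11, 13}
Set B = {9, 11, 14, 15}
Set C = {5, 9, 11, 15}
First, A ∪ B = {5, 7, 9, 11, 13, 14, 15}
Then, (A ∪ B) ∪ C = {5, 7, 9, 11, 13, 14, 15}

{5, 7, 9, 11, 13, 14, 15}


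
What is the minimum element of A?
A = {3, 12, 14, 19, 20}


Set A = {3, 12, 14, 19, 20}
Elements in ascending order: 3, 12, 14, 19, 20
The smallest element is 3.

3


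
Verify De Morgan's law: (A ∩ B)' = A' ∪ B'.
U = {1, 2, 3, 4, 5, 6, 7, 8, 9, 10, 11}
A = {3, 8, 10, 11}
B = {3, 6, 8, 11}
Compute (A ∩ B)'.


U = {1, 2, 3, 4, 5, 6, 7, 8, 9, 10, 11}
A = {3, 8, 10, 11}, B = {3, 6, 8, 11}
A ∩ B = {3, 8, 11}
(A ∩ B)' = U \ (A ∩ B) = {1, 2, 4, 5, 6, 7, 9, 10}
Verification via A' ∪ B': A' = {1, 2, 4, 5, 6, 7, 9}, B' = {1, 2, 4, 5, 7, 9, 10}
A' ∪ B' = {1, 2, 4, 5, 6, 7, 9, 10} ✓

{1, 2, 4, 5, 6, 7, 9, 10}


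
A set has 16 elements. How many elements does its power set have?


The set has 16 elements.
The power set contains all possible subsets.
|P(A)| = 2^|A| = 2^16 = 65536

65536


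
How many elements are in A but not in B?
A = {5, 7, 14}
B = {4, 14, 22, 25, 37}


Set A = {5, 7, 14}
Set B = {4, 14, 22, 25, 37}
A \ B = {5, 7}
|A \ B| = 2

2


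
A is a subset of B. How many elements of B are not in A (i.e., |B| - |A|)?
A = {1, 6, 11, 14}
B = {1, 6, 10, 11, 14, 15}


Set A = {1, 6, 11, 14}, |A| = 4
Set B = {1, 6, 10, 11, 14, 15}, |B| = 6
Since A ⊆ B: B \ A = {10, 15}
|B| - |A| = 6 - 4 = 2

2


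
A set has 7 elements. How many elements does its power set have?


The set has 7 elements.
The power set contains all possible subsets.
|P(A)| = 2^|A| = 2^7 = 128

128


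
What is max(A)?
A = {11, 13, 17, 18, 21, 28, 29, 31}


Set A = {11, 13, 17, 18, 21, 28, 29, 31}
Elements in ascending order: 11, 13, 17, 18, 21, 28, 29, 31
The largest element is 31.

31


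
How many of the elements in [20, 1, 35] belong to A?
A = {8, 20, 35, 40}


Set A = {8, 20, 35, 40}
Candidates: [20, 1, 35]
Check each candidate:
20 ∈ A, 1 ∉ A, 35 ∈ A
Count of candidates in A: 2

2


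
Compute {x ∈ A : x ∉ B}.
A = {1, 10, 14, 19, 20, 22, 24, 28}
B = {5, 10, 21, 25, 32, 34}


Set A = {1, 10, 14, 19, 20, 22, 24, 28}
Set B = {5, 10, 21, 25, 32, 34}
Check each element of A against B:
1 ∉ B (include), 10 ∈ B, 14 ∉ B (include), 19 ∉ B (include), 20 ∉ B (include), 22 ∉ B (include), 24 ∉ B (include), 28 ∉ B (include)
Elements of A not in B: {1, 14, 19, 20, 22, 24, 28}

{1, 14, 19, 20, 22, 24, 28}


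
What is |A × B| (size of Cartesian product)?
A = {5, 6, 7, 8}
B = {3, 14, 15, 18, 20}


Set A = {5, 6, 7, 8} has 4 elements.
Set B = {3, 14, 15, 18, 20} has 5 elements.
|A × B| = |A| × |B| = 4 × 5 = 20

20


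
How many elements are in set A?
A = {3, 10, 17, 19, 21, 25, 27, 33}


Set A = {3, 10, 17, 19, 21, 25, 27, 33}
Listing elements: 3, 10, 17, 19, 21, 25, 27, 33
Counting: 8 elements
|A| = 8

8


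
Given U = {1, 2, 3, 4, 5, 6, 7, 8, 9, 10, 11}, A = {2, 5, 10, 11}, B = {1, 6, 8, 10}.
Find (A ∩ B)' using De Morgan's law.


U = {1, 2, 3, 4, 5, 6, 7, 8, 9, 10, 11}
A = {2, 5, 10, 11}, B = {1, 6, 8, 10}
A ∩ B = {10}
(A ∩ B)' = U \ (A ∩ B) = {1, 2, 3, 4, 5, 6, 7, 8, 9, 11}
Verification via A' ∪ B': A' = {1, 3, 4, 6, 7, 8, 9}, B' = {2, 3, 4, 5, 7, 9, 11}
A' ∪ B' = {1, 2, 3, 4, 5, 6, 7, 8, 9, 11} ✓

{1, 2, 3, 4, 5, 6, 7, 8, 9, 11}


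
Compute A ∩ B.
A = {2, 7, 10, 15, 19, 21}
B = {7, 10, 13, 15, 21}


Set A = {2, 7, 10, 15, 19, 21}
Set B = {7, 10, 13, 15, 21}
A ∩ B includes only elements in both sets.
Check each element of A against B:
2 ✗, 7 ✓, 10 ✓, 15 ✓, 19 ✗, 21 ✓
A ∩ B = {7, 10, 15, 21}

{7, 10, 15, 21}
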